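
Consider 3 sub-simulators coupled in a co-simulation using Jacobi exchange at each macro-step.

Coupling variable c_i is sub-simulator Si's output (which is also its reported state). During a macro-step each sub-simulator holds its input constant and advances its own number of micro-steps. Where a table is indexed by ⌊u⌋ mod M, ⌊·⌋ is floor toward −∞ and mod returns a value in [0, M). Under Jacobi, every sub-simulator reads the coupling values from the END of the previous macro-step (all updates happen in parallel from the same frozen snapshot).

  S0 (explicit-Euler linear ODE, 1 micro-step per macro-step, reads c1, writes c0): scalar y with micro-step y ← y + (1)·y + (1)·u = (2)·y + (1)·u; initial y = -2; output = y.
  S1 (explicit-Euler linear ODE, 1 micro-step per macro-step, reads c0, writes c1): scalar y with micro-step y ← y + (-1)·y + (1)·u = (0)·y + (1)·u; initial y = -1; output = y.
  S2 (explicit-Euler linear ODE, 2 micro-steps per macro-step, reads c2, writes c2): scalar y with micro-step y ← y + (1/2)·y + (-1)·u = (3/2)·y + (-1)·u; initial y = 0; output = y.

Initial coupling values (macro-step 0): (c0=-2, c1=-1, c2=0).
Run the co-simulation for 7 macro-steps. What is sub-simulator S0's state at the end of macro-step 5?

macro 1: S0 reads c1=-1 → after 1×micro: -5; S1 reads c0=-2 → after 1×micro: -2; S2 reads c2=0 → after 2×micro: 0 ⇒ (c0=-5, c1=-2, c2=0)
macro 2: S0 reads c1=-2 → after 1×micro: -12; S1 reads c0=-5 → after 1×micro: -5; S2 reads c2=0 → after 2×micro: 0 ⇒ (c0=-12, c1=-5, c2=0)
macro 3: S0 reads c1=-5 → after 1×micro: -29; S1 reads c0=-12 → after 1×micro: -12; S2 reads c2=0 → after 2×micro: 0 ⇒ (c0=-29, c1=-12, c2=0)
macro 4: S0 reads c1=-12 → after 1×micro: -70; S1 reads c0=-29 → after 1×micro: -29; S2 reads c2=0 → after 2×micro: 0 ⇒ (c0=-70, c1=-29, c2=0)
macro 5: S0 reads c1=-29 → after 1×micro: -169; S1 reads c0=-70 → after 1×micro: -70; S2 reads c2=0 → after 2×micro: 0 ⇒ (c0=-169, c1=-70, c2=0)
macro 6: S0 reads c1=-70 → after 1×micro: -408; S1 reads c0=-169 → after 1×micro: -169; S2 reads c2=0 → after 2×micro: 0 ⇒ (c0=-408, c1=-169, c2=0)
macro 7: S0 reads c1=-169 → after 1×micro: -985; S1 reads c0=-408 → after 1×micro: -408; S2 reads c2=0 → after 2×micro: 0 ⇒ (c0=-985, c1=-408, c2=0)

S0 state at macro-step 5 = -169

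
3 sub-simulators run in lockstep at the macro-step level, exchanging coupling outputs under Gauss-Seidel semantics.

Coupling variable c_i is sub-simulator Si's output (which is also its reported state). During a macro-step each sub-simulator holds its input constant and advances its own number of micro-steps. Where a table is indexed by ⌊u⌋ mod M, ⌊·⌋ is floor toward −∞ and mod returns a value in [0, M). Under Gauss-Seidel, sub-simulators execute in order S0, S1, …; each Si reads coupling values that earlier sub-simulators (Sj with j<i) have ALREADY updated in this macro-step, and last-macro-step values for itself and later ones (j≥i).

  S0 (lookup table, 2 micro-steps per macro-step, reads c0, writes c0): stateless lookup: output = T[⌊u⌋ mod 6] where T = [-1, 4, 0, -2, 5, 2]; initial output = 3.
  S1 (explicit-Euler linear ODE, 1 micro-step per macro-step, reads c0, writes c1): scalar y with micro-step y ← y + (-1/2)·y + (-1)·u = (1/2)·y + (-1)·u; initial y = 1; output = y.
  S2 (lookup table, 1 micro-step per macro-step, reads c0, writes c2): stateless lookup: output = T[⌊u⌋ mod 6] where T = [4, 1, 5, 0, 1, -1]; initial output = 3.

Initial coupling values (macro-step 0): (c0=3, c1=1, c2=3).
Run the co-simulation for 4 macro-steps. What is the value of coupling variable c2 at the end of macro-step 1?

macro 1: S0 reads c0=3 → after 2×micro: -2; S1 reads c0=-2 → after 1×micro: 5/2; S2 reads c0=-2 → after 1×micro: 1 ⇒ (c0=-2, c1=5/2, c2=1)
macro 2: S0 reads c0=-2 → after 2×micro: 5; S1 reads c0=5 → after 1×micro: -15/4; S2 reads c0=5 → after 1×micro: -1 ⇒ (c0=5, c1=-15/4, c2=-1)
macro 3: S0 reads c0=5 → after 2×micro: 2; S1 reads c0=2 → after 1×micro: -31/8; S2 reads c0=2 → after 1×micro: 5 ⇒ (c0=2, c1=-31/8, c2=5)
macro 4: S0 reads c0=2 → after 2×micro: 0; S1 reads c0=0 → after 1×micro: -31/16; S2 reads c0=0 → after 1×micro: 4 ⇒ (c0=0, c1=-31/16, c2=4)

c2 at macro-step 1 = 1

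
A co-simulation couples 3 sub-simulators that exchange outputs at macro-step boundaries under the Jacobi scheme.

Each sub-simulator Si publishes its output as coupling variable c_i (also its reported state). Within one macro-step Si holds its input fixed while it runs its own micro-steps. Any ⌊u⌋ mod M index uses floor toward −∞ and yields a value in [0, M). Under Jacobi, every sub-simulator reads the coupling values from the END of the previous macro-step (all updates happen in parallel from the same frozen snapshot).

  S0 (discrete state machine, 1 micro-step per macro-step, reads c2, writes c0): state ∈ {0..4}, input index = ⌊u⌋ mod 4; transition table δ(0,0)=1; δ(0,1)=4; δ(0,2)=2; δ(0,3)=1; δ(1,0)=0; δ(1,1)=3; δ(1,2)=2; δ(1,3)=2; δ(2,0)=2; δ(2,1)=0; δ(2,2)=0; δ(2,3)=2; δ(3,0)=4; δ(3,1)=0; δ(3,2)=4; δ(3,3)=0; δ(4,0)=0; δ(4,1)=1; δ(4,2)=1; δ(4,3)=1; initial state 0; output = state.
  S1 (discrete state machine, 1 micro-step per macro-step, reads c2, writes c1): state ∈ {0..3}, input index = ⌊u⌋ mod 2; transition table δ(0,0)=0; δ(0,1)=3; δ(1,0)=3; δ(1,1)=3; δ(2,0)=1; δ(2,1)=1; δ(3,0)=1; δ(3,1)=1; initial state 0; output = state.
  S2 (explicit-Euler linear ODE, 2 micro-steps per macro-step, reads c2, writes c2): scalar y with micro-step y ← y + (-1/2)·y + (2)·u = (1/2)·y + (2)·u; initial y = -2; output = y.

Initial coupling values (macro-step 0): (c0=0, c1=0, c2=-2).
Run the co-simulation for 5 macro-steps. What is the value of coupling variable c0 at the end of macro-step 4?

c0 at macro-step 4 = 2

macro 1: S0 reads c2=-2 → after 1×micro: 2; S1 reads c2=-2 → after 1×micro: 0; S2 reads c2=-2 → after 2×micro: -13/2 ⇒ (c0=2, c1=0, c2=-13/2)
macro 2: S0 reads c2=-13/2 → after 1×micro: 0; S1 reads c2=-13/2 → after 1×micro: 3; S2 reads c2=-13/2 → after 2×micro: -169/8 ⇒ (c0=0, c1=3, c2=-169/8)
macro 3: S0 reads c2=-169/8 → after 1×micro: 2; S1 reads c2=-169/8 → after 1×micro: 1; S2 reads c2=-169/8 → after 2×micro: -2197/32 ⇒ (c0=2, c1=1, c2=-2197/32)
macro 4: S0 reads c2=-2197/32 → after 1×micro: 2; S1 reads c2=-2197/32 → after 1×micro: 3; S2 reads c2=-2197/32 → after 2×micro: -28561/128 ⇒ (c0=2, c1=3, c2=-28561/128)
macro 5: S0 reads c2=-28561/128 → after 1×micro: 2; S1 reads c2=-28561/128 → after 1×micro: 1; S2 reads c2=-28561/128 → after 2×micro: -371293/512 ⇒ (c0=2, c1=1, c2=-371293/512)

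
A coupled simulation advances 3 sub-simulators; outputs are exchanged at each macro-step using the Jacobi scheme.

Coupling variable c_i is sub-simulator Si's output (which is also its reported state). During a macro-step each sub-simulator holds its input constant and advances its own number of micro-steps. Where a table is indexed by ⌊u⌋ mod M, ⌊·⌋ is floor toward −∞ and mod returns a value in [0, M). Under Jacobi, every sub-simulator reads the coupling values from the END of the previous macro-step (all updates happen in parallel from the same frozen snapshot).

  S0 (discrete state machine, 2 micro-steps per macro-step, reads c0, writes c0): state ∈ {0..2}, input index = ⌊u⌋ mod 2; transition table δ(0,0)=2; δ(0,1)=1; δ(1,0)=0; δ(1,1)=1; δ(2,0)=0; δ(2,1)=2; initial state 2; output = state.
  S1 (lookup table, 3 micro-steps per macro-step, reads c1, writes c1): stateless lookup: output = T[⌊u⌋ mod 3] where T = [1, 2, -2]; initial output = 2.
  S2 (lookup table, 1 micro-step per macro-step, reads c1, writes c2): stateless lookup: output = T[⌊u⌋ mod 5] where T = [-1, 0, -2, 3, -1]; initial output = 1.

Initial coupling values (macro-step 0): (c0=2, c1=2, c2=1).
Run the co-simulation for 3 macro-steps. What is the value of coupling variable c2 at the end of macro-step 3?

c2 at macro-step 3 = -2

macro 1: S0 reads c0=2 → after 2×micro: 2; S1 reads c1=2 → after 3×micro: -2; S2 reads c1=2 → after 1×micro: -2 ⇒ (c0=2, c1=-2, c2=-2)
macro 2: S0 reads c0=2 → after 2×micro: 2; S1 reads c1=-2 → after 3×micro: 2; S2 reads c1=-2 → after 1×micro: 3 ⇒ (c0=2, c1=2, c2=3)
macro 3: S0 reads c0=2 → after 2×micro: 2; S1 reads c1=2 → after 3×micro: -2; S2 reads c1=2 → after 1×micro: -2 ⇒ (c0=2, c1=-2, c2=-2)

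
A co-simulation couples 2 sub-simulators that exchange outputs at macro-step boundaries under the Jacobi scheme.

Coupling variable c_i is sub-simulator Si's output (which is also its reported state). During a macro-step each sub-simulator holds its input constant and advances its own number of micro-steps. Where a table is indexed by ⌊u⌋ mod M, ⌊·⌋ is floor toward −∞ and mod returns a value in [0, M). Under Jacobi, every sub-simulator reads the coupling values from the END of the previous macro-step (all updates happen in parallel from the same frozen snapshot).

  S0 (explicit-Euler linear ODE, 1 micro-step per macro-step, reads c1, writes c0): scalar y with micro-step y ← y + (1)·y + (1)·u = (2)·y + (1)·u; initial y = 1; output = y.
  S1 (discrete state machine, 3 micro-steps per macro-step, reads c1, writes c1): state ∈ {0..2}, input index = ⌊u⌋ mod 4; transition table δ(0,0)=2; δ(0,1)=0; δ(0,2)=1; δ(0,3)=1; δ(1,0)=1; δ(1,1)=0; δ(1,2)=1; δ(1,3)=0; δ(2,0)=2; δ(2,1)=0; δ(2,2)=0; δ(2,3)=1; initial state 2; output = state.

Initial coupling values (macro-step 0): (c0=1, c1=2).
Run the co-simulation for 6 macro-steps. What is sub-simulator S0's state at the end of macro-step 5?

macro 1: S0 reads c1=2 → after 1×micro: 4; S1 reads c1=2 → after 3×micro: 1 ⇒ (c0=4, c1=1)
macro 2: S0 reads c1=1 → after 1×micro: 9; S1 reads c1=1 → after 3×micro: 0 ⇒ (c0=9, c1=0)
macro 3: S0 reads c1=0 → after 1×micro: 18; S1 reads c1=0 → after 3×micro: 2 ⇒ (c0=18, c1=2)
macro 4: S0 reads c1=2 → after 1×micro: 38; S1 reads c1=2 → after 3×micro: 1 ⇒ (c0=38, c1=1)
macro 5: S0 reads c1=1 → after 1×micro: 77; S1 reads c1=1 → after 3×micro: 0 ⇒ (c0=77, c1=0)
macro 6: S0 reads c1=0 → after 1×micro: 154; S1 reads c1=0 → after 3×micro: 2 ⇒ (c0=154, c1=2)

S0 state at macro-step 5 = 77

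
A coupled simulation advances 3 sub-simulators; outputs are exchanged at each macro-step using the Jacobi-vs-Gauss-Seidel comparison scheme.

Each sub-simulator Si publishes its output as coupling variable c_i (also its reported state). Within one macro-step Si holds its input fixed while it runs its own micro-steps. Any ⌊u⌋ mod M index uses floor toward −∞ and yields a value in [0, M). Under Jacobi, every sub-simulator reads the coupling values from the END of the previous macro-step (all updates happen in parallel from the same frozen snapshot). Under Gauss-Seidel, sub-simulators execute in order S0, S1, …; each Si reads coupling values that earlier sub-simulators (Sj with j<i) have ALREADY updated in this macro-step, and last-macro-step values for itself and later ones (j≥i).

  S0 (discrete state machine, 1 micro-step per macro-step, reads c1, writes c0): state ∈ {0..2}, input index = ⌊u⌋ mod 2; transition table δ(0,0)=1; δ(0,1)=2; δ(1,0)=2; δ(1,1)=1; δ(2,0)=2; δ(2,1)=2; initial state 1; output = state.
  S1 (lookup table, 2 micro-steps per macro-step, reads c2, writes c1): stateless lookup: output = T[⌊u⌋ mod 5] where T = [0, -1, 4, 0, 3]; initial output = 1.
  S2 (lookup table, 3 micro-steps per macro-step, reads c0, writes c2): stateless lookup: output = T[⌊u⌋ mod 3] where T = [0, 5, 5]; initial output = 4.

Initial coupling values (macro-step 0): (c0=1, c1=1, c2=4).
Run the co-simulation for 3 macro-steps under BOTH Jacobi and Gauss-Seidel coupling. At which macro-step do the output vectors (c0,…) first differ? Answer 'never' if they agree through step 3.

[Jacobi] macro 1: S0 reads c1=1 → after 1×micro: 1; S1 reads c2=4 → after 2×micro: 3; S2 reads c0=1 → after 3×micro: 5 ⇒ (c0=1, c1=3, c2=5)
[Jacobi] macro 2: S0 reads c1=3 → after 1×micro: 1; S1 reads c2=5 → after 2×micro: 0; S2 reads c0=1 → after 3×micro: 5 ⇒ (c0=1, c1=0, c2=5)
[Jacobi] macro 3: S0 reads c1=0 → after 1×micro: 2; S1 reads c2=5 → after 2×micro: 0; S2 reads c0=1 → after 3×micro: 5 ⇒ (c0=2, c1=0, c2=5)
[Gauss-Seidel] macro 1: S0 reads c1=1 → after 1×micro: 1; S1 reads c2=4 → after 2×micro: 3; S2 reads c0=1 → after 3×micro: 5 ⇒ (c0=1, c1=3, c2=5)
[Gauss-Seidel] macro 2: S0 reads c1=3 → after 1×micro: 1; S1 reads c2=5 → after 2×micro: 0; S2 reads c0=1 → after 3×micro: 5 ⇒ (c0=1, c1=0, c2=5)
[Gauss-Seidel] macro 3: S0 reads c1=0 → after 1×micro: 2; S1 reads c2=5 → after 2×micro: 0; S2 reads c0=2 → after 3×micro: 5 ⇒ (c0=2, c1=0, c2=5)

first divergence at macro-step: never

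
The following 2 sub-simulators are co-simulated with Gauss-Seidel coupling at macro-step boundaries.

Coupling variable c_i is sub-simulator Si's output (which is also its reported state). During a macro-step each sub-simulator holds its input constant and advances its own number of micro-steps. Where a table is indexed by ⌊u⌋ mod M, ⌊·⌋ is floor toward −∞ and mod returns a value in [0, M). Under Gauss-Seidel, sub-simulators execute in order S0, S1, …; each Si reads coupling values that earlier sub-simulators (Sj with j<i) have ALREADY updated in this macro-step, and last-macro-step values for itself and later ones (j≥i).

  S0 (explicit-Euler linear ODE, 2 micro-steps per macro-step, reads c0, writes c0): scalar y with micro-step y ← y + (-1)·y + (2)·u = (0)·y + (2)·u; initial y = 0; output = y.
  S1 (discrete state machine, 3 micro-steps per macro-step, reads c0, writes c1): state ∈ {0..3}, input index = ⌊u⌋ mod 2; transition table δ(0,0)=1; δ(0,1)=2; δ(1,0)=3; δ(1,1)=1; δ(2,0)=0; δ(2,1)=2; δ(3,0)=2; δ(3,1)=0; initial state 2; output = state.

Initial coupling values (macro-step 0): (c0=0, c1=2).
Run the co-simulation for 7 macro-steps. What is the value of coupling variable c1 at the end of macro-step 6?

c1 at macro-step 6 = 1

macro 1: S0 reads c0=0 → after 2×micro: 0; S1 reads c0=0 → after 3×micro: 3 ⇒ (c0=0, c1=3)
macro 2: S0 reads c0=0 → after 2×micro: 0; S1 reads c0=0 → after 3×micro: 1 ⇒ (c0=0, c1=1)
macro 3: S0 reads c0=0 → after 2×micro: 0; S1 reads c0=0 → after 3×micro: 0 ⇒ (c0=0, c1=0)
macro 4: S0 reads c0=0 → after 2×micro: 0; S1 reads c0=0 → after 3×micro: 2 ⇒ (c0=0, c1=2)
macro 5: S0 reads c0=0 → after 2×micro: 0; S1 reads c0=0 → after 3×micro: 3 ⇒ (c0=0, c1=3)
macro 6: S0 reads c0=0 → after 2×micro: 0; S1 reads c0=0 → after 3×micro: 1 ⇒ (c0=0, c1=1)
macro 7: S0 reads c0=0 → after 2×micro: 0; S1 reads c0=0 → after 3×micro: 0 ⇒ (c0=0, c1=0)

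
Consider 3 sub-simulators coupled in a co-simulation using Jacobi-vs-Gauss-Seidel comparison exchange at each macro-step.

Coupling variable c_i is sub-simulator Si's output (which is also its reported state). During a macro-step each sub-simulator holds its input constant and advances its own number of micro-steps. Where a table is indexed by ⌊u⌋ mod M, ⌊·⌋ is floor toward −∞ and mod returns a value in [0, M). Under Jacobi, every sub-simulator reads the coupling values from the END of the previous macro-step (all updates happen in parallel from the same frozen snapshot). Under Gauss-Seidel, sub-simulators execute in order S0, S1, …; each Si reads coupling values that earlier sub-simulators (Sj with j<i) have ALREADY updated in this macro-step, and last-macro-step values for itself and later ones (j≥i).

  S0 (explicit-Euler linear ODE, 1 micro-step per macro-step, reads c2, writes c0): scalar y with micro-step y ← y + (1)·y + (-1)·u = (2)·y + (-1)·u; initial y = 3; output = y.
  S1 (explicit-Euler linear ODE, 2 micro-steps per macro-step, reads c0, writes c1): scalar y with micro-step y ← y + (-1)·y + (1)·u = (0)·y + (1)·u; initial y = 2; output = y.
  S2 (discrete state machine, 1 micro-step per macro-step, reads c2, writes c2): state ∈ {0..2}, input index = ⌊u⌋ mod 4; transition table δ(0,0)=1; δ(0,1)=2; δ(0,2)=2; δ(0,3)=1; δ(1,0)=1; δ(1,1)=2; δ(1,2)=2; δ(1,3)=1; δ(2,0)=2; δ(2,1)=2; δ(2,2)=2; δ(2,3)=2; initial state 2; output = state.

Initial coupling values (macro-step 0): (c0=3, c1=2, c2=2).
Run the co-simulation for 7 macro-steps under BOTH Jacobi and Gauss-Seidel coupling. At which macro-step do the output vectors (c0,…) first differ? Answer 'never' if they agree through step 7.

first divergence at macro-step: 1

[Jacobi] macro 1: S0 reads c2=2 → after 1×micro: 4; S1 reads c0=3 → after 2×micro: 3; S2 reads c2=2 → after 1×micro: 2 ⇒ (c0=4, c1=3, c2=2)
[Jacobi] macro 2: S0 reads c2=2 → after 1×micro: 6; S1 reads c0=4 → after 2×micro: 4; S2 reads c2=2 → after 1×micro: 2 ⇒ (c0=6, c1=4, c2=2)
[Jacobi] macro 3: S0 reads c2=2 → after 1×micro: 10; S1 reads c0=6 → after 2×micro: 6; S2 reads c2=2 → after 1×micro: 2 ⇒ (c0=10, c1=6, c2=2)
[Jacobi] macro 4: S0 reads c2=2 → after 1×micro: 18; S1 reads c0=10 → after 2×micro: 10; S2 reads c2=2 → after 1×micro: 2 ⇒ (c0=18, c1=10, c2=2)
[Jacobi] macro 5: S0 reads c2=2 → after 1×micro: 34; S1 reads c0=18 → after 2×micro: 18; S2 reads c2=2 → after 1×micro: 2 ⇒ (c0=34, c1=18, c2=2)
[Jacobi] macro 6: S0 reads c2=2 → after 1×micro: 66; S1 reads c0=34 → after 2×micro: 34; S2 reads c2=2 → after 1×micro: 2 ⇒ (c0=66, c1=34, c2=2)
[Jacobi] macro 7: S0 reads c2=2 → after 1×micro: 130; S1 reads c0=66 → after 2×micro: 66; S2 reads c2=2 → after 1×micro: 2 ⇒ (c0=130, c1=66, c2=2)
[Gauss-Seidel] macro 1: S0 reads c2=2 → after 1×micro: 4; S1 reads c0=4 → after 2×micro: 4; S2 reads c2=2 → after 1×micro: 2 ⇒ (c0=4, c1=4, c2=2)
[Gauss-Seidel] macro 2: S0 reads c2=2 → after 1×micro: 6; S1 reads c0=6 → after 2×micro: 6; S2 reads c2=2 → after 1×micro: 2 ⇒ (c0=6, c1=6, c2=2)
[Gauss-Seidel] macro 3: S0 reads c2=2 → after 1×micro: 10; S1 reads c0=10 → after 2×micro: 10; S2 reads c2=2 → after 1×micro: 2 ⇒ (c0=10, c1=10, c2=2)
[Gauss-Seidel] macro 4: S0 reads c2=2 → after 1×micro: 18; S1 reads c0=18 → after 2×micro: 18; S2 reads c2=2 → after 1×micro: 2 ⇒ (c0=18, c1=18, c2=2)
[Gauss-Seidel] macro 5: S0 reads c2=2 → after 1×micro: 34; S1 reads c0=34 → after 2×micro: 34; S2 reads c2=2 → after 1×micro: 2 ⇒ (c0=34, c1=34, c2=2)
[Gauss-Seidel] macro 6: S0 reads c2=2 → after 1×micro: 66; S1 reads c0=66 → after 2×micro: 66; S2 reads c2=2 → after 1×micro: 2 ⇒ (c0=66, c1=66, c2=2)
[Gauss-Seidel] macro 7: S0 reads c2=2 → after 1×micro: 130; S1 reads c0=130 → after 2×micro: 130; S2 reads c2=2 → after 1×micro: 2 ⇒ (c0=130, c1=130, c2=2)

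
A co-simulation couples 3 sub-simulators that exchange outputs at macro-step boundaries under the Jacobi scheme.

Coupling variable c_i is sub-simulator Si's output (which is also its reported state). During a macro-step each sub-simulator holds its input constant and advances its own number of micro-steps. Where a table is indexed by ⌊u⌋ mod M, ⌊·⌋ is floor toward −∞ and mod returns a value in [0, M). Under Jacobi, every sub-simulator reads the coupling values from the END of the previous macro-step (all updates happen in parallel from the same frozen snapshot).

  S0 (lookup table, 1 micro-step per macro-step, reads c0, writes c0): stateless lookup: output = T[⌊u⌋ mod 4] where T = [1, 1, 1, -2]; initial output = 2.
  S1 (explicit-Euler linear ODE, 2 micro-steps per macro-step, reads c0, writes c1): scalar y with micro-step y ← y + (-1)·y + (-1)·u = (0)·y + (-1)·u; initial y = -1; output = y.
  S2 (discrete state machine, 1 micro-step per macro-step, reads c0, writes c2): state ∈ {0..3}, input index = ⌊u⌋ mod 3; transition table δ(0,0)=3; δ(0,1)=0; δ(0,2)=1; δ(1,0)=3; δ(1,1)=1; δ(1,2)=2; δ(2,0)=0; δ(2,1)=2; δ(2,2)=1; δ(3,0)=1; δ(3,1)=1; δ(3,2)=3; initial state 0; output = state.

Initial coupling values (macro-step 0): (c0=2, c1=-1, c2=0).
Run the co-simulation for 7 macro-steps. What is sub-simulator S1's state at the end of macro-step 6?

macro 1: S0 reads c0=2 → after 1×micro: 1; S1 reads c0=2 → after 2×micro: -2; S2 reads c0=2 → after 1×micro: 1 ⇒ (c0=1, c1=-2, c2=1)
macro 2: S0 reads c0=1 → after 1×micro: 1; S1 reads c0=1 → after 2×micro: -1; S2 reads c0=1 → after 1×micro: 1 ⇒ (c0=1, c1=-1, c2=1)
macro 3: S0 reads c0=1 → after 1×micro: 1; S1 reads c0=1 → after 2×micro: -1; S2 reads c0=1 → after 1×micro: 1 ⇒ (c0=1, c1=-1, c2=1)
macro 4: S0 reads c0=1 → after 1×micro: 1; S1 reads c0=1 → after 2×micro: -1; S2 reads c0=1 → after 1×micro: 1 ⇒ (c0=1, c1=-1, c2=1)
macro 5: S0 reads c0=1 → after 1×micro: 1; S1 reads c0=1 → after 2×micro: -1; S2 reads c0=1 → after 1×micro: 1 ⇒ (c0=1, c1=-1, c2=1)
macro 6: S0 reads c0=1 → after 1×micro: 1; S1 reads c0=1 → after 2×micro: -1; S2 reads c0=1 → after 1×micro: 1 ⇒ (c0=1, c1=-1, c2=1)
macro 7: S0 reads c0=1 → after 1×micro: 1; S1 reads c0=1 → after 2×micro: -1; S2 reads c0=1 → after 1×micro: 1 ⇒ (c0=1, c1=-1, c2=1)

S1 state at macro-step 6 = -1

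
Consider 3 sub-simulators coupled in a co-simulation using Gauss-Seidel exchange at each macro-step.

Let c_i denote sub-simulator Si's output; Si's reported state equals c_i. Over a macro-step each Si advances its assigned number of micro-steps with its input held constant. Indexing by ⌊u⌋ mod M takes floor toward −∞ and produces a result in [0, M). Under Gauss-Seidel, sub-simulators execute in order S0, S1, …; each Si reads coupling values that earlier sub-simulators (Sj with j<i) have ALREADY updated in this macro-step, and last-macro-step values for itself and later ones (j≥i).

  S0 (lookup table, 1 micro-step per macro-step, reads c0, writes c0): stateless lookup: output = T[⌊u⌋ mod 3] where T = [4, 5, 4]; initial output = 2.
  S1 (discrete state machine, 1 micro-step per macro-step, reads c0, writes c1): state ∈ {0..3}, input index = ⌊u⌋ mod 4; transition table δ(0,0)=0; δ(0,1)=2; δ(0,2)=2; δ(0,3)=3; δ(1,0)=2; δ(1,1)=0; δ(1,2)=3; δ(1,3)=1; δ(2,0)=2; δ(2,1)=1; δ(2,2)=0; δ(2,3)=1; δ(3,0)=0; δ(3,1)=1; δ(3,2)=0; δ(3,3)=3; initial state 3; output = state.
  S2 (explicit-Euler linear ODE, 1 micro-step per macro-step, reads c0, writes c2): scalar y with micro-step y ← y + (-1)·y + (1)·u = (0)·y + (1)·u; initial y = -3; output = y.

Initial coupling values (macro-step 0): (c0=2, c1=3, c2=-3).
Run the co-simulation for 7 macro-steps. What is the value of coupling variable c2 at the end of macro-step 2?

macro 1: S0 reads c0=2 → after 1×micro: 4; S1 reads c0=4 → after 1×micro: 0; S2 reads c0=4 → after 1×micro: 4 ⇒ (c0=4, c1=0, c2=4)
macro 2: S0 reads c0=4 → after 1×micro: 5; S1 reads c0=5 → after 1×micro: 2; S2 reads c0=5 → after 1×micro: 5 ⇒ (c0=5, c1=2, c2=5)
macro 3: S0 reads c0=5 → after 1×micro: 4; S1 reads c0=4 → after 1×micro: 2; S2 reads c0=4 → after 1×micro: 4 ⇒ (c0=4, c1=2, c2=4)
macro 4: S0 reads c0=4 → after 1×micro: 5; S1 reads c0=5 → after 1×micro: 1; S2 reads c0=5 → after 1×micro: 5 ⇒ (c0=5, c1=1, c2=5)
macro 5: S0 reads c0=5 → after 1×micro: 4; S1 reads c0=4 → after 1×micro: 2; S2 reads c0=4 → after 1×micro: 4 ⇒ (c0=4, c1=2, c2=4)
macro 6: S0 reads c0=4 → after 1×micro: 5; S1 reads c0=5 → after 1×micro: 1; S2 reads c0=5 → after 1×micro: 5 ⇒ (c0=5, c1=1, c2=5)
macro 7: S0 reads c0=5 → after 1×micro: 4; S1 reads c0=4 → after 1×micro: 2; S2 reads c0=4 → after 1×micro: 4 ⇒ (c0=4, c1=2, c2=4)

c2 at macro-step 2 = 5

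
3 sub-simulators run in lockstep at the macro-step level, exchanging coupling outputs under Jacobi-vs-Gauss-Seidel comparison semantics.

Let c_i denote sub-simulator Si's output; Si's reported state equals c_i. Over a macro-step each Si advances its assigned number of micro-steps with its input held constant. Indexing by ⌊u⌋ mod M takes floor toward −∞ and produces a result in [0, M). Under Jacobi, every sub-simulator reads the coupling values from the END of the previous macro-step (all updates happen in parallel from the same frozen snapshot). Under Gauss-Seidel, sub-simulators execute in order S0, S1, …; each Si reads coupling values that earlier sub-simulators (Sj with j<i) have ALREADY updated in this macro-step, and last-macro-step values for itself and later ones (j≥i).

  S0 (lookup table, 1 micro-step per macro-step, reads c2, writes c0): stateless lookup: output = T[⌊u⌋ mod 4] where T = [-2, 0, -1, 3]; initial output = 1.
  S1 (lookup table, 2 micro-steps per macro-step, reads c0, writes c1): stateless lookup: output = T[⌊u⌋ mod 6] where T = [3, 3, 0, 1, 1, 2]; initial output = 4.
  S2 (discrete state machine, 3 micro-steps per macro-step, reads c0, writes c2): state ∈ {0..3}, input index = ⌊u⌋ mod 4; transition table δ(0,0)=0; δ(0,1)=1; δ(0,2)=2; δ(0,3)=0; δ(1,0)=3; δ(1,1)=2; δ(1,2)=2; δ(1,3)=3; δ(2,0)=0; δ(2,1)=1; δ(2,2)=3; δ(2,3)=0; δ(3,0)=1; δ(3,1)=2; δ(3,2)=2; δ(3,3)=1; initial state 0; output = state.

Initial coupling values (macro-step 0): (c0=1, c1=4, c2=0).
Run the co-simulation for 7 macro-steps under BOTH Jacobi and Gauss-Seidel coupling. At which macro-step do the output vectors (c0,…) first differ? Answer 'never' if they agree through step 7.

first divergence at macro-step: 1

[Jacobi] macro 1: S0 reads c2=0 → after 1×micro: -2; S1 reads c0=1 → after 2×micro: 3; S2 reads c0=1 → after 3×micro: 1 ⇒ (c0=-2, c1=3, c2=1)
[Jacobi] macro 2: S0 reads c2=1 → after 1×micro: 0; S1 reads c0=-2 → after 2×micro: 1; S2 reads c0=-2 → after 3×micro: 2 ⇒ (c0=0, c1=1, c2=2)
[Jacobi] macro 3: S0 reads c2=2 → after 1×micro: -1; S1 reads c0=0 → after 2×micro: 3; S2 reads c0=0 → after 3×micro: 0 ⇒ (c0=-1, c1=3, c2=0)
[Jacobi] macro 4: S0 reads c2=0 → after 1×micro: -2; S1 reads c0=-1 → after 2×micro: 2; S2 reads c0=-1 → after 3×micro: 0 ⇒ (c0=-2, c1=2, c2=0)
[Jacobi] macro 5: S0 reads c2=0 → after 1×micro: -2; S1 reads c0=-2 → after 2×micro: 1; S2 reads c0=-2 → after 3×micro: 2 ⇒ (c0=-2, c1=1, c2=2)
[Jacobi] macro 6: S0 reads c2=2 → after 1×micro: -1; S1 reads c0=-2 → after 2×micro: 1; S2 reads c0=-2 → after 3×micro: 3 ⇒ (c0=-1, c1=1, c2=3)
[Jacobi] macro 7: S0 reads c2=3 → after 1×micro: 3; S1 reads c0=-1 → after 2×micro: 2; S2 reads c0=-1 → after 3×micro: 1 ⇒ (c0=3, c1=2, c2=1)
[Gauss-Seidel] macro 1: S0 reads c2=0 → after 1×micro: -2; S1 reads c0=-2 → after 2×micro: 1; S2 reads c0=-2 → after 3×micro: 2 ⇒ (c0=-2, c1=1, c2=2)
[Gauss-Seidel] macro 2: S0 reads c2=2 → after 1×micro: -1; S1 reads c0=-1 → after 2×micro: 2; S2 reads c0=-1 → after 3×micro: 0 ⇒ (c0=-1, c1=2, c2=0)
[Gauss-Seidel] macro 3: S0 reads c2=0 → after 1×micro: -2; S1 reads c0=-2 → after 2×micro: 1; S2 reads c0=-2 → after 3×micro: 2 ⇒ (c0=-2, c1=1, c2=2)
[Gauss-Seidel] macro 4: S0 reads c2=2 → after 1×micro: -1; S1 reads c0=-1 → after 2×micro: 2; S2 reads c0=-1 → after 3×micro: 0 ⇒ (c0=-1, c1=2, c2=0)
[Gauss-Seidel] macro 5: S0 reads c2=0 → after 1×micro: -2; S1 reads c0=-2 → after 2×micro: 1; S2 reads c0=-2 → after 3×micro: 2 ⇒ (c0=-2, c1=1, c2=2)
[Gauss-Seidel] macro 6: S0 reads c2=2 → after 1×micro: -1; S1 reads c0=-1 → after 2×micro: 2; S2 reads c0=-1 → after 3×micro: 0 ⇒ (c0=-1, c1=2, c2=0)
[Gauss-Seidel] macro 7: S0 reads c2=0 → after 1×micro: -2; S1 reads c0=-2 → after 2×micro: 1; S2 reads c0=-2 → after 3×micro: 2 ⇒ (c0=-2, c1=1, c2=2)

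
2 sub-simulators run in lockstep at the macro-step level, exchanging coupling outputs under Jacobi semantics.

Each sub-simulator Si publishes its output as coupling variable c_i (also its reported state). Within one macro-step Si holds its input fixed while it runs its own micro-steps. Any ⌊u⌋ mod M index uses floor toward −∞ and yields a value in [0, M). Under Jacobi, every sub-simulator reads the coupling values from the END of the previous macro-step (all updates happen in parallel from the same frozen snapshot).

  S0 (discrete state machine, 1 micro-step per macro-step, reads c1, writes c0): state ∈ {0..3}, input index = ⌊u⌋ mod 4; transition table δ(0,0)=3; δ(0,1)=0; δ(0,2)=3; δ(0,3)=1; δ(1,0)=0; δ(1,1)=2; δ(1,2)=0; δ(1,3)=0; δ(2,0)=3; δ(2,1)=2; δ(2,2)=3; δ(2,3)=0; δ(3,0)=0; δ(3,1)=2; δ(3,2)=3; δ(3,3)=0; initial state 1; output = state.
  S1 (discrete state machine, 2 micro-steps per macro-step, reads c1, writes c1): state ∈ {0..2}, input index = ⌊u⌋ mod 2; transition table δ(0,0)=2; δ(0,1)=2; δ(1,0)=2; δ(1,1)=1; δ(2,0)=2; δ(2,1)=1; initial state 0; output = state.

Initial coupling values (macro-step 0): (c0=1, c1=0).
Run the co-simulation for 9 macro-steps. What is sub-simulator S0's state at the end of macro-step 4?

S0 state at macro-step 4 = 3

macro 1: S0 reads c1=0 → after 1×micro: 0; S1 reads c1=0 → after 2×micro: 2 ⇒ (c0=0, c1=2)
macro 2: S0 reads c1=2 → after 1×micro: 3; S1 reads c1=2 → after 2×micro: 2 ⇒ (c0=3, c1=2)
macro 3: S0 reads c1=2 → after 1×micro: 3; S1 reads c1=2 → after 2×micro: 2 ⇒ (c0=3, c1=2)
macro 4: S0 reads c1=2 → after 1×micro: 3; S1 reads c1=2 → after 2×micro: 2 ⇒ (c0=3, c1=2)
macro 5: S0 reads c1=2 → after 1×micro: 3; S1 reads c1=2 → after 2×micro: 2 ⇒ (c0=3, c1=2)
macro 6: S0 reads c1=2 → after 1×micro: 3; S1 reads c1=2 → after 2×micro: 2 ⇒ (c0=3, c1=2)
macro 7: S0 reads c1=2 → after 1×micro: 3; S1 reads c1=2 → after 2×micro: 2 ⇒ (c0=3, c1=2)
macro 8: S0 reads c1=2 → after 1×micro: 3; S1 reads c1=2 → after 2×micro: 2 ⇒ (c0=3, c1=2)
macro 9: S0 reads c1=2 → after 1×micro: 3; S1 reads c1=2 → after 2×micro: 2 ⇒ (c0=3, c1=2)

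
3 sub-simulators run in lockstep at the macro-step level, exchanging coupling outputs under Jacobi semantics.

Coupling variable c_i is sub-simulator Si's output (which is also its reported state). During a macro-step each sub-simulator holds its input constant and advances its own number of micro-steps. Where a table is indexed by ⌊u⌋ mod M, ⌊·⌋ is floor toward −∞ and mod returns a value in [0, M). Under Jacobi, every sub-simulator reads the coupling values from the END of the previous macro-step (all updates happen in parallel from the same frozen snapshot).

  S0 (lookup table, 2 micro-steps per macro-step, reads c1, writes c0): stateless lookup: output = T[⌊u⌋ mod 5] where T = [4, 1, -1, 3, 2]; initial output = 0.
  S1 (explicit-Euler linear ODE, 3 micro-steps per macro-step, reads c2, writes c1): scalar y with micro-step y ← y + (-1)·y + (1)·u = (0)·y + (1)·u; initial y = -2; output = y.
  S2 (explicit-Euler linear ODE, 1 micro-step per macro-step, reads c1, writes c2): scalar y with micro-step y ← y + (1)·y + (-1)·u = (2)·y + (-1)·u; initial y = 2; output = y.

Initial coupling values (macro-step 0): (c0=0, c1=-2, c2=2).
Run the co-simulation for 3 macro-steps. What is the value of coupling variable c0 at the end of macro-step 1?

macro 1: S0 reads c1=-2 → after 2×micro: 3; S1 reads c2=2 → after 3×micro: 2; S2 reads c1=-2 → after 1×micro: 6 ⇒ (c0=3, c1=2, c2=6)
macro 2: S0 reads c1=2 → after 2×micro: -1; S1 reads c2=6 → after 3×micro: 6; S2 reads c1=2 → after 1×micro: 10 ⇒ (c0=-1, c1=6, c2=10)
macro 3: S0 reads c1=6 → after 2×micro: 1; S1 reads c2=10 → after 3×micro: 10; S2 reads c1=6 → after 1×micro: 14 ⇒ (c0=1, c1=10, c2=14)

c0 at macro-step 1 = 3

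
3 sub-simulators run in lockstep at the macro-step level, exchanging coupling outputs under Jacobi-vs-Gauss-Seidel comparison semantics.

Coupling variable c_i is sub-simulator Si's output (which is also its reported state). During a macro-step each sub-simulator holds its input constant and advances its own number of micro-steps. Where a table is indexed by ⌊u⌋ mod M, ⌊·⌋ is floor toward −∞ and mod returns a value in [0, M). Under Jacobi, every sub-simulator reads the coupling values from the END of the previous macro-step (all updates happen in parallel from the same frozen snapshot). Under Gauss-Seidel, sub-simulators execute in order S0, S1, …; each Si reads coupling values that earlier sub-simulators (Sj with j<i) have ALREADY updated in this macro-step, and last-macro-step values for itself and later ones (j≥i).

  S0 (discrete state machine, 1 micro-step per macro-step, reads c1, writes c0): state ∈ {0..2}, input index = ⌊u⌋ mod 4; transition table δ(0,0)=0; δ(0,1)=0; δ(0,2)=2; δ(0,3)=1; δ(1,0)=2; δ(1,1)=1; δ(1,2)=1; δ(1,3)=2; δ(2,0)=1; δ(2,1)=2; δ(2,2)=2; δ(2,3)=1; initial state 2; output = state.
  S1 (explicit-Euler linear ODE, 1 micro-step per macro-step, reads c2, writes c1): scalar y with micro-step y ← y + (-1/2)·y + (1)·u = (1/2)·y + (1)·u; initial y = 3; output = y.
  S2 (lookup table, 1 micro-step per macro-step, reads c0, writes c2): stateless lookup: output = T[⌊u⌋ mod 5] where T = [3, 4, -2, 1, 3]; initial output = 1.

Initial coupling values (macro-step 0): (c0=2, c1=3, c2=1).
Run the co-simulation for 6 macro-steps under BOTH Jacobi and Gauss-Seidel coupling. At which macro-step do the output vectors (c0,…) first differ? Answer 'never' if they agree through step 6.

first divergence at macro-step: 1

[Jacobi] macro 1: S0 reads c1=3 → after 1×micro: 1; S1 reads c2=1 → after 1×micro: 5/2; S2 reads c0=2 → after 1×micro: -2 ⇒ (c0=1, c1=5/2, c2=-2)
[Jacobi] macro 2: S0 reads c1=5/2 → after 1×micro: 1; S1 reads c2=-2 → after 1×micro: -3/4; S2 reads c0=1 → after 1×micro: 4 ⇒ (c0=1, c1=-3/4, c2=4)
[Jacobi] macro 3: S0 reads c1=-3/4 → after 1×micro: 2; S1 reads c2=4 → after 1×micro: 29/8; S2 reads c0=1 → after 1×micro: 4 ⇒ (c0=2, c1=29/8, c2=4)
[Jacobi] macro 4: S0 reads c1=29/8 → after 1×micro: 1; S1 reads c2=4 → after 1×micro: 93/16; S2 reads c0=2 → after 1×micro: -2 ⇒ (c0=1, c1=93/16, c2=-2)
[Jacobi] macro 5: S0 reads c1=93/16 → after 1×micro: 1; S1 reads c2=-2 → after 1×micro: 29/32; S2 reads c0=1 → after 1×micro: 4 ⇒ (c0=1, c1=29/32, c2=4)
[Jacobi] macro 6: S0 reads c1=29/32 → after 1×micro: 2; S1 reads c2=4 → after 1×micro: 285/64; S2 reads c0=1 → after 1×micro: 4 ⇒ (c0=2, c1=285/64, c2=4)
[Gauss-Seidel] macro 1: S0 reads c1=3 → after 1×micro: 1; S1 reads c2=1 → after 1×micro: 5/2; S2 reads c0=1 → after 1×micro: 4 ⇒ (c0=1, c1=5/2, c2=4)
[Gauss-Seidel] macro 2: S0 reads c1=5/2 → after 1×micro: 1; S1 reads c2=4 → after 1×micro: 21/4; S2 reads c0=1 → after 1×micro: 4 ⇒ (c0=1, c1=21/4, c2=4)
[Gauss-Seidel] macro 3: S0 reads c1=21/4 → after 1×micro: 1; S1 reads c2=4 → after 1×micro: 53/8; S2 reads c0=1 → after 1×micro: 4 ⇒ (c0=1, c1=53/8, c2=4)
[Gauss-Seidel] macro 4: S0 reads c1=53/8 → after 1×micro: 1; S1 reads c2=4 → after 1×micro: 117/16; S2 reads c0=1 → after 1×micro: 4 ⇒ (c0=1, c1=117/16, c2=4)
[Gauss-Seidel] macro 5: S0 reads c1=117/16 → after 1×micro: 2; S1 reads c2=4 → after 1×micro: 245/32; S2 reads c0=2 → after 1×micro: -2 ⇒ (c0=2, c1=245/32, c2=-2)
[Gauss-Seidel] macro 6: S0 reads c1=245/32 → after 1×micro: 1; S1 reads c2=-2 → after 1×micro: 117/64; S2 reads c0=1 → after 1×micro: 4 ⇒ (c0=1, c1=117/64, c2=4)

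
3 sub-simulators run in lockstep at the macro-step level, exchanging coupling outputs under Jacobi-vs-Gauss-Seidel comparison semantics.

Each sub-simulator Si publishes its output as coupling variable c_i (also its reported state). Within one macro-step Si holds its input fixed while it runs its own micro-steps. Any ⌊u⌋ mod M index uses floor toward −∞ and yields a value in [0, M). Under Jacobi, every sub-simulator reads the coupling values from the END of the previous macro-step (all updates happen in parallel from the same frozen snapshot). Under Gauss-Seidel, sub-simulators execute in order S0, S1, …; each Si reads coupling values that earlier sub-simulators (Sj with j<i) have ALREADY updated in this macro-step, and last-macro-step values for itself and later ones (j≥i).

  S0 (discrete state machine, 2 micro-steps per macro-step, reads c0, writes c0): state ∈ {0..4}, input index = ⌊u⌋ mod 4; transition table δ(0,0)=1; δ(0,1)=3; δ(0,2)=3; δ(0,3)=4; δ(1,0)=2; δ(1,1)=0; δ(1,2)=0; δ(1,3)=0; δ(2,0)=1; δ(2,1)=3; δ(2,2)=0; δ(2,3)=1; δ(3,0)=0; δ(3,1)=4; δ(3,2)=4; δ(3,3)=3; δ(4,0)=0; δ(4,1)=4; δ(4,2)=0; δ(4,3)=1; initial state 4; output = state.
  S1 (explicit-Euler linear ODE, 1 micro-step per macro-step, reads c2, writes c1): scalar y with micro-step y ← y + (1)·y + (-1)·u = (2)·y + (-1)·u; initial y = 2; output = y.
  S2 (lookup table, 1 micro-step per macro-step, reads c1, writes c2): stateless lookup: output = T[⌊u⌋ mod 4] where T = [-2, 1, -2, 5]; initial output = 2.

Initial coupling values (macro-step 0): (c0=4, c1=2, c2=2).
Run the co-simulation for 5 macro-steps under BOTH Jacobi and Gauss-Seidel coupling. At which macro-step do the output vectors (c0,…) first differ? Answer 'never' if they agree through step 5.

first divergence at macro-step: never

[Jacobi] macro 1: S0 reads c0=4 → after 2×micro: 1; S1 reads c2=2 → after 1×micro: 2; S2 reads c1=2 → after 1×micro: -2 ⇒ (c0=1, c1=2, c2=-2)
[Jacobi] macro 2: S0 reads c0=1 → after 2×micro: 3; S1 reads c2=-2 → after 1×micro: 6; S2 reads c1=2 → after 1×micro: -2 ⇒ (c0=3, c1=6, c2=-2)
[Jacobi] macro 3: S0 reads c0=3 → after 2×micro: 3; S1 reads c2=-2 → after 1×micro: 14; S2 reads c1=6 → after 1×micro: -2 ⇒ (c0=3, c1=14, c2=-2)
[Jacobi] macro 4: S0 reads c0=3 → after 2×micro: 3; S1 reads c2=-2 → after 1×micro: 30; S2 reads c1=14 → after 1×micro: -2 ⇒ (c0=3, c1=30, c2=-2)
[Jacobi] macro 5: S0 reads c0=3 → after 2×micro: 3; S1 reads c2=-2 → after 1×micro: 62; S2 reads c1=30 → after 1×micro: -2 ⇒ (c0=3, c1=62, c2=-2)
[Gauss-Seidel] macro 1: S0 reads c0=4 → after 2×micro: 1; S1 reads c2=2 → after 1×micro: 2; S2 reads c1=2 → after 1×micro: -2 ⇒ (c0=1, c1=2, c2=-2)
[Gauss-Seidel] macro 2: S0 reads c0=1 → after 2×micro: 3; S1 reads c2=-2 → after 1×micro: 6; S2 reads c1=6 → after 1×micro: -2 ⇒ (c0=3, c1=6, c2=-2)
[Gauss-Seidel] macro 3: S0 reads c0=3 → after 2×micro: 3; S1 reads c2=-2 → after 1×micro: 14; S2 reads c1=14 → after 1×micro: -2 ⇒ (c0=3, c1=14, c2=-2)
[Gauss-Seidel] macro 4: S0 reads c0=3 → after 2×micro: 3; S1 reads c2=-2 → after 1×micro: 30; S2 reads c1=30 → after 1×micro: -2 ⇒ (c0=3, c1=30, c2=-2)
[Gauss-Seidel] macro 5: S0 reads c0=3 → after 2×micro: 3; S1 reads c2=-2 → after 1×micro: 62; S2 reads c1=62 → after 1×micro: -2 ⇒ (c0=3, c1=62, c2=-2)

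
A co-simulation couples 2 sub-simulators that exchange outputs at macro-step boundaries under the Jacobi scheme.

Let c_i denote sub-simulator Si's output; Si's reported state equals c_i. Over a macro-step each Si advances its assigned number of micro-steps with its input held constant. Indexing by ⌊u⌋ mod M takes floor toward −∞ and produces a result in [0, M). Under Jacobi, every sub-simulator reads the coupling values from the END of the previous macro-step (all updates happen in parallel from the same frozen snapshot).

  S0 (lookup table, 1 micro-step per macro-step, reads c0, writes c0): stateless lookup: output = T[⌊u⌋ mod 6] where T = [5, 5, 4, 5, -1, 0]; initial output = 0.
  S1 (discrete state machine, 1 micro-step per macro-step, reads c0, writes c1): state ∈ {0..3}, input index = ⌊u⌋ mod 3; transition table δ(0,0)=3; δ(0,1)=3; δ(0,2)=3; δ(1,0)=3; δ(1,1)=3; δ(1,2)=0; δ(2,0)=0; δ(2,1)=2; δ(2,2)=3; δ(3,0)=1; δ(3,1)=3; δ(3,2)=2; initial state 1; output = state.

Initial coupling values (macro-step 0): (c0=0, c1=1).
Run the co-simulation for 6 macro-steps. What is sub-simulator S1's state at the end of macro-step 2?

macro 1: S0 reads c0=0 → after 1×micro: 5; S1 reads c0=0 → after 1×micro: 3 ⇒ (c0=5, c1=3)
macro 2: S0 reads c0=5 → after 1×micro: 0; S1 reads c0=5 → after 1×micro: 2 ⇒ (c0=0, c1=2)
macro 3: S0 reads c0=0 → after 1×micro: 5; S1 reads c0=0 → after 1×micro: 0 ⇒ (c0=5, c1=0)
macro 4: S0 reads c0=5 → after 1×micro: 0; S1 reads c0=5 → after 1×micro: 3 ⇒ (c0=0, c1=3)
macro 5: S0 reads c0=0 → after 1×micro: 5; S1 reads c0=0 → after 1×micro: 1 ⇒ (c0=5, c1=1)
macro 6: S0 reads c0=5 → after 1×micro: 0; S1 reads c0=5 → after 1×micro: 0 ⇒ (c0=0, c1=0)

S1 state at macro-step 2 = 2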